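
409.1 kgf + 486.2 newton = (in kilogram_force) 458.7. Check: 1 kgf = 9.80665 N, so 409.1 kgf = 409.1 * 9.80665 = 4011.9005 N. 486.2 newton = 486.2 N. Sum: 4011.9005 + 486.2 = 4498.1005 N. 1 kilogram_force = 9.80665 N, so 4498.1005 N = 4498.1005 / 9.80665 = 458.6786 kilogram_force ≈ 458.7 kilogram_force (4 s.f.).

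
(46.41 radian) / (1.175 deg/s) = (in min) 46.41 radian = 46.41 rad. 1 deg/s = 0.017453293 rad/s, so 1.175 deg/s = 1.175 * 0.017453293 = 0.020507619 rad/s. Combine: 46.41 rad / 0.020507619 rad/s = 2263.0614 s. 1 min = 60 s, so 2263.0614 s = 2263.0614 / 60 = 37.71769 min ≈ 37.72 min (4 s.f.). Final answer: 37.72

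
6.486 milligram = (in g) 0.006486. Check: 1 milligram = 1e-06 kg, so 6.486 milligram = 6.486 * 1e-06 = 6.486e-06 kg. 1 g = 0.001 kg, so 6.486e-06 kg = 6.486e-06 / 0.001 = 0.006486 g.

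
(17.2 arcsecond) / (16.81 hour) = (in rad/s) 1.378e-09. Check: 1 arcsecond = 4.8481368e-06 rad, so 17.2 arcsecond = 17.2 * 4.8481368e-06 = 8.3387953e-05 rad. 1 hour = 3600 s, so 16.81 hour = 16.81 * 3600 = 60516 s. Combine: 8.3387953e-05 rad / 60516 s = 1.3779489e-09 rad/s. Result: 1.3779489e-09 rad/s ≈ 1.378e-09 rad/s (4 s.f.).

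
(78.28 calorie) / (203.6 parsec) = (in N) 1 calorie = 4.184 J, so 78.28 calorie = 78.28 * 4.184 = 327.52352 J. 1 parsec = 3.0856776e+16 m, so 203.6 parsec = 203.6 * 3.0856776e+16 = 6.2824396e+18 m. Combine: 327.52352 J / 6.2824396e+18 m = 5.2133175e-17 N. Result: 5.2133175e-17 N ≈ 5.213e-17 N (4 s.f.). Final answer: 5.213e-17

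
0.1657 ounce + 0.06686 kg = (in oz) 2.524. Check: 1 ounce = 0.028349523 kg, so 0.1657 ounce = 0.1657 * 0.028349523 = 0.004697516 kg. 0.06686 kg is already in kg. Sum: 0.004697516 + 0.06686 = 0.071557516 kg. 1 oz = 0.028349523 kg, so 0.071557516 kg = 0.071557516 / 0.028349523 = 2.5241171 oz ≈ 2.524 oz (4 s.f.).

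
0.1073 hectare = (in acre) 0.2651. Check: 1 hectare = 10000 m^2, so 0.1073 hectare = 0.1073 * 10000 = 1073 m^2. 1 acre = 4046.8564 m^2, so 1073 m^2 = 1073 / 4046.8564 = 0.26514407 acre ≈ 0.2651 acre (4 s.f.).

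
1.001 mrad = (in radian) 1 mrad = 0.001 rad, so 1.001 mrad = 1.001 * 0.001 = 0.001001 rad. 0.001001 rad = 0.001001 radian. Final answer: 0.001001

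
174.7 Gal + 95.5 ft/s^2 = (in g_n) 3.146. Check: 1 Gal = 0.01 m/s^2, so 174.7 Gal = 174.7 * 0.01 = 1.747 m/s^2. 1 ft/s^2 = 0.3048 m/s^2, so 95.5 ft/s^2 = 95.5 * 0.3048 = 29.1084 m/s^2. Sum: 1.747 + 29.1084 = 30.8554 m/s^2. 1 g_n = 9.80665 m/s^2, so 30.8554 m/s^2 = 30.8554 / 9.80665 = 3.1463752 g_n ≈ 3.146 g_n (4 s.f.).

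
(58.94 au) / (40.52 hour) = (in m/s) 6.045e+07. Check: 1 au = 1.4959787e+11 m, so 58.94 au = 58.94 * 1.4959787e+11 = 8.8172985e+12 m. 1 hour = 3600 s, so 40.52 hour = 40.52 * 3600 = 145872 s. Combine: 8.8172985e+12 m / 145872 s = 60445449 m/s. Result: 60445449 m/s ≈ 6.045e+07 m/s (4 s.f.).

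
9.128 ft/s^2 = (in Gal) 1 ft/s^2 = 0.3048 m/s^2, so 9.128 ft/s^2 = 9.128 * 0.3048 = 2.7822144 m/s^2. 1 Gal = 0.01 m/s^2, so 2.7822144 m/s^2 = 2.7822144 / 0.01 = 278.22144 Gal ≈ 278.2 Gal (4 s.f.). Final answer: 278.2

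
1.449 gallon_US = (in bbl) 0.0345. Check: 1 gallon_US = 0.0037854118 m^3, so 1.449 gallon_US = 1.449 * 0.0037854118 = 0.0054850617 m^3. 1 bbl = 0.15898729 m^3, so 0.0054850617 m^3 = 0.0054850617 / 0.15898729 = 0.0345 bbl.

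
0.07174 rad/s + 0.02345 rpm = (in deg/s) 0.07174 rad/s is already in rad/s. 1 rpm = 0.10471976 rad/s, so 0.02345 rpm = 0.02345 * 0.10471976 = 0.0024556783 rad/s. Sum: 0.07174 + 0.0024556783 = 0.074195678 rad/s. 1 deg/s = 0.017453293 rad/s, so 0.074195678 rad/s = 0.074195678 / 0.017453293 = 4.2510992 deg/s ≈ 4.251 deg/s (4 s.f.). Final answer: 4.251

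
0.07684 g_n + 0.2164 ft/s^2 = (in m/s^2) 0.8195. Check: 1 g_n = 9.80665 m/s^2, so 0.07684 g_n = 0.07684 * 9.80665 = 0.75354299 m/s^2. 1 ft/s^2 = 0.3048 m/s^2, so 0.2164 ft/s^2 = 0.2164 * 0.3048 = 0.06595872 m/s^2. Sum: 0.75354299 + 0.06595872 = 0.81950171 m/s^2. Result: 0.81950171 m/s^2 ≈ 0.8195 m/s^2 (4 s.f.).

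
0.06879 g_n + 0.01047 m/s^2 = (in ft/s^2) 1 g_n = 9.80665 m/s^2, so 0.06879 g_n = 0.06879 * 9.80665 = 0.67459945 m/s^2. 0.01047 m/s^2 is already in m/s^2. Sum: 0.67459945 + 0.01047 = 0.68506945 m/s^2. 1 ft/s^2 = 0.3048 m/s^2, so 0.68506945 m/s^2 = 0.68506945 / 0.3048 = 2.2476032 ft/s^2 ≈ 2.248 ft/s^2 (4 s.f.). Final answer: 2.248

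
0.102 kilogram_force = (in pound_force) 1 kilogram_force = 9.80665 N, so 0.102 kilogram_force = 0.102 * 9.80665 = 1.0002783 N. 1 pound_force = 4.4482216 N, so 1.0002783 N = 1.0002783 / 4.4482216 = 0.22487151 pound_force ≈ 0.2249 pound_force (4 s.f.). Final answer: 0.2249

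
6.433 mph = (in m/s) 1 mph = 0.44704 m/s, so 6.433 mph = 6.433 * 0.44704 = 2.8758083 m/s. Result: 2.8758083 m/s ≈ 2.876 m/s (4 s.f.). Final answer: 2.876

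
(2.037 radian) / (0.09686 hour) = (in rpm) 0.05578. Check: 2.037 radian = 2.037 rad. 1 hour = 3600 s, so 0.09686 hour = 0.09686 * 3600 = 348.696 s. Combine: 2.037 rad / 348.696 s = 0.0058417647 rad/s. 1 rpm = 0.10471976 rad/s, so 0.0058417647 rad/s = 0.0058417647 / 0.10471976 = 0.055784744 rpm ≈ 0.05578 rpm (4 s.f.).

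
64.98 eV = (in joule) 1 eV = 1.6021766e-19 J, so 64.98 eV = 64.98 * 1.6021766e-19 = 1.0410944e-17 J. 1.0410944e-17 J = 1.0410944e-17 joule ≈ 1.041e-17 joule (4 s.f.). Final answer: 1.041e-17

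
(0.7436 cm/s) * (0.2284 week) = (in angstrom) 1 cm/s = 0.01 m/s, so 0.7436 cm/s = 0.7436 * 0.01 = 0.007436 m/s. 1 week = 604800 s, so 0.2284 week = 0.2284 * 604800 = 138136.32 s. Combine: 0.007436 m/s * 138136.32 s = 1027.1817 m. 1 angstrom = 1e-10 m, so 1027.1817 m = 1027.1817 / 1e-10 = 1.0271817e+13 angstrom ≈ 1.027e+13 angstrom (4 s.f.). Final answer: 1.027e+13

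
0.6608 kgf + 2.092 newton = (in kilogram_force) 1 kgf = 9.80665 N, so 0.6608 kgf = 0.6608 * 9.80665 = 6.4802343 N. 2.092 newton = 2.092 N. Sum: 6.4802343 + 2.092 = 8.5722343 N. 1 kilogram_force = 9.80665 N, so 8.5722343 N = 8.5722343 / 9.80665 = 0.87412463 kilogram_force ≈ 0.8741 kilogram_force (4 s.f.). Final answer: 0.8741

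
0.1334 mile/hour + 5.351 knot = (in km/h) 10.12. Check: 1 mile/hour = 0.44704 m/s, so 0.1334 mile/hour = 0.1334 * 0.44704 = 0.059635136 m/s. 1 knot = 0.51444444 m/s, so 5.351 knot = 5.351 * 0.51444444 = 2.7527922 m/s. Sum: 0.059635136 + 2.7527922 = 2.8124274 m/s. 1 km/h = 0.27777778 m/s, so 2.8124274 m/s = 2.8124274 / 0.27777778 = 10.124738 km/h ≈ 10.12 km/h (4 s.f.).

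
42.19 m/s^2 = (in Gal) 4219. Check: 1 Gal = 0.01 m/s^2, so 42.19 m/s^2 = 42.19 / 0.01 = 4219 Gal.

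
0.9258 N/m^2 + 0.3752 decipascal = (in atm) 0.9258 N/m^2 = 0.9258 Pa. 1 decipascal = 0.1 Pa, so 0.3752 decipascal = 0.3752 * 0.1 = 0.03752 Pa. Sum: 0.9258 + 0.03752 = 0.96332 Pa. 1 atm = 101325 Pa, so 0.96332 Pa = 0.96332 / 101325 = 9.5072292e-06 atm ≈ 9.507e-06 atm (4 s.f.). Final answer: 9.507e-06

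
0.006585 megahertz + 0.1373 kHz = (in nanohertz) 6.722e+12. Check: 1 megahertz = 1000000 Hz, so 0.006585 megahertz = 0.006585 * 1000000 = 6585 Hz. 1 kHz = 1000 Hz, so 0.1373 kHz = 0.1373 * 1000 = 137.3 Hz. Sum: 6585 + 137.3 = 6722.3 Hz. 1 nanohertz = 1e-09 Hz, so 6722.3 Hz = 6722.3 / 1e-09 = 6.7223e+12 nanohertz ≈ 6.722e+12 nanohertz (4 s.f.).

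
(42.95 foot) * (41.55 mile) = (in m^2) 1 foot = 0.3048 m, so 42.95 foot = 42.95 * 0.3048 = 13.09116 m. 1 mile = 1609.344 m, so 41.55 mile = 41.55 * 1609.344 = 66868.243 m. Combine: 13.09116 m * 66868.243 m = 875382.87 m^2. Result: 875382.87 m^2 ≈ 8.754e+05 m^2 (4 s.f.). Final answer: 8.754e+05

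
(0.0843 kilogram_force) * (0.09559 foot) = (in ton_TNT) 1 kilogram_force = 9.80665 N, so 0.0843 kilogram_force = 0.0843 * 9.80665 = 0.82670059 N. 1 foot = 0.3048 m, so 0.09559 foot = 0.09559 * 0.3048 = 0.029135832 m. Combine: 0.82670059 N * 0.029135832 m = 0.02408661 J. 1 ton_TNT = 4.184e+09 J, so 0.02408661 J = 0.02408661 / 4.184e+09 = 5.7568379e-12 ton_TNT ≈ 5.757e-12 ton_TNT (4 s.f.). Final answer: 5.757e-12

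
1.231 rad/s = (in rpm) 11.76. Check: 1 rpm = 0.10471976 rad/s, so 1.231 rad/s = 1.231 / 0.10471976 = 11.755184 rpm ≈ 11.76 rpm (4 s.f.).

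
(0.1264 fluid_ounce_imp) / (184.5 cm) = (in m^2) 1 fluid_ounce_imp = 2.8413063e-05 m^3, so 0.1264 fluid_ounce_imp = 0.1264 * 2.8413063e-05 = 3.5914111e-06 m^3. 1 cm = 0.01 m, so 184.5 cm = 184.5 * 0.01 = 1.845 m. Combine: 3.5914111e-06 m^3 / 1.845 m = 1.9465643e-06 m^2. Result: 1.9465643e-06 m^2 ≈ 1.947e-06 m^2 (4 s.f.). Final answer: 1.947e-06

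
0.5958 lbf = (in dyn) 2.65e+05. Check: 1 lbf = 4.4482216 N, so 0.5958 lbf = 0.5958 * 4.4482216 = 2.6502504 N. 1 dyn = 1e-05 N, so 2.6502504 N = 2.6502504 / 1e-05 = 265025.04 dyn ≈ 2.65e+05 dyn (4 s.f.).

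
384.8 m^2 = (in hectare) 1 hectare = 10000 m^2, so 384.8 m^2 = 384.8 / 10000 = 0.03848 hectare. Final answer: 0.03848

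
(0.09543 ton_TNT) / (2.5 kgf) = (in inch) 1 ton_TNT = 4.184e+09 J, so 0.09543 ton_TNT = 0.09543 * 4.184e+09 = 3.9927912e+08 J. 1 kgf = 9.80665 N, so 2.5 kgf = 2.5 * 9.80665 = 24.516625 N. Combine: 3.9927912e+08 J / 24.516625 N = 16286056 m. 1 inch = 0.0254 m, so 16286056 m = 16286056 / 0.0254 = 6.4118329e+08 inch ≈ 6.412e+08 inch (4 s.f.). Final answer: 6.412e+08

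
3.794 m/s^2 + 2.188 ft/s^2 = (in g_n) 3.794 m/s^2 is already in m/s^2. 1 ft/s^2 = 0.3048 m/s^2, so 2.188 ft/s^2 = 2.188 * 0.3048 = 0.6669024 m/s^2. Sum: 3.794 + 0.6669024 = 4.4609024 m/s^2. 1 g_n = 9.80665 m/s^2, so 4.4609024 m/s^2 = 4.4609024 / 9.80665 = 0.45488545 g_n ≈ 0.4549 g_n (4 s.f.). Final answer: 0.4549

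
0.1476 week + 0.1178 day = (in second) 9.945e+04. Check: 1 week = 604800 s, so 0.1476 week = 0.1476 * 604800 = 89268.48 s. 1 day = 86400 s, so 0.1178 day = 0.1178 * 86400 = 10177.92 s. Sum: 89268.48 + 10177.92 = 99446.4 s. 99446.4 s = 99446.4 second ≈ 9.945e+04 second (4 s.f.).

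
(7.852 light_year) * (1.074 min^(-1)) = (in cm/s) 1 light_year = 9.4607305e+15 m, so 7.852 light_year = 7.852 * 9.4607305e+15 = 7.4285656e+16 m. 1 min^(-1) = 0.016666667 Hz, so 1.074 min^(-1) = 1.074 * 0.016666667 = 0.0179 Hz. Combine: 7.4285656e+16 m * 0.0179 Hz = 1.3297132e+15 m/s. 1 cm/s = 0.01 m/s, so 1.3297132e+15 m/s = 1.3297132e+15 / 0.01 = 1.3297132e+17 cm/s ≈ 1.33e+17 cm/s (4 s.f.). Final answer: 1.33e+17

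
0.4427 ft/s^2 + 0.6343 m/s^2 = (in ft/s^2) 2.524. Check: 1 ft/s^2 = 0.3048 m/s^2, so 0.4427 ft/s^2 = 0.4427 * 0.3048 = 0.13493496 m/s^2. 0.6343 m/s^2 is already in m/s^2. Sum: 0.13493496 + 0.6343 = 0.76923496 m/s^2. 1 ft/s^2 = 0.3048 m/s^2, so 0.76923496 m/s^2 = 0.76923496 / 0.3048 = 2.5237367 ft/s^2 ≈ 2.524 ft/s^2 (4 s.f.).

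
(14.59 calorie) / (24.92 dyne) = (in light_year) 2.589e-11. Check: 1 calorie = 4.184 J, so 14.59 calorie = 14.59 * 4.184 = 61.04456 J. 1 dyne = 1e-05 N, so 24.92 dyne = 24.92 * 1e-05 = 0.0002492 N. Combine: 61.04456 J / 0.0002492 N = 244962.12 m. 1 light_year = 9.4607305e+15 m, so 244962.12 m = 244962.12 / 9.4607305e+15 = 2.5892516e-11 light_year ≈ 2.589e-11 light_year (4 s.f.).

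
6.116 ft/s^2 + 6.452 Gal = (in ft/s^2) 1 ft/s^2 = 0.3048 m/s^2, so 6.116 ft/s^2 = 6.116 * 0.3048 = 1.8641568 m/s^2. 1 Gal = 0.01 m/s^2, so 6.452 Gal = 6.452 * 0.01 = 0.06452 m/s^2. Sum: 1.8641568 + 0.06452 = 1.9286768 m/s^2. 1 ft/s^2 = 0.3048 m/s^2, so 1.9286768 m/s^2 = 1.9286768 / 0.3048 = 6.3276798 ft/s^2 ≈ 6.328 ft/s^2 (4 s.f.). Final answer: 6.328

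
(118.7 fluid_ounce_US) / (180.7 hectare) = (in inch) 1 fluid_ounce_US = 2.957353e-05 m^3, so 118.7 fluid_ounce_US = 118.7 * 2.957353e-05 = 0.003510378 m^3. 1 hectare = 10000 m^2, so 180.7 hectare = 180.7 * 10000 = 1807000 m^2. Combine: 0.003510378 m^3 / 1807000 m^2 = 1.9426552e-09 m. 1 inch = 0.0254 m, so 1.9426552e-09 m = 1.9426552e-09 / 0.0254 = 7.6482488e-08 inch ≈ 7.648e-08 inch (4 s.f.). Final answer: 7.648e-08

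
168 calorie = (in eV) 4.387e+21. Check: 1 calorie = 4.184 J, so 168 calorie = 168 * 4.184 = 702.912 J. 1 eV = 1.6021766e-19 J, so 702.912 J = 702.912 / 1.6021766e-19 = 4.3872316e+21 eV ≈ 4.387e+21 eV (4 s.f.).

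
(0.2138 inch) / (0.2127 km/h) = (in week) 1 inch = 0.0254 m, so 0.2138 inch = 0.2138 * 0.0254 = 0.00543052 m. 1 km/h = 0.27777778 m/s, so 0.2127 km/h = 0.2127 * 0.27777778 = 0.059083333 m/s. Combine: 0.00543052 m / 0.059083333 m/s = 0.091912891 s. 1 week = 604800 s, so 0.091912891 s = 0.091912891 / 604800 = 1.5197237e-07 week ≈ 1.52e-07 week (4 s.f.). Final answer: 1.52e-07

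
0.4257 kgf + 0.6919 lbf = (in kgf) 1 kgf = 9.80665 N, so 0.4257 kgf = 0.4257 * 9.80665 = 4.1746909 N. 1 lbf = 4.4482216 N, so 0.6919 lbf = 0.6919 * 4.4482216 = 3.0777245 N. Sum: 4.1746909 + 3.0777245 = 7.2524154 N. 1 kgf = 9.80665 N, so 7.2524154 N = 7.2524154 / 9.80665 = 0.73954056 kgf ≈ 0.7395 kgf (4 s.f.). Final answer: 0.7395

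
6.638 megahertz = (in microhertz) 1 megahertz = 1000000 Hz, so 6.638 megahertz = 6.638 * 1000000 = 6638000 Hz. 1 microhertz = 1e-06 Hz, so 6638000 Hz = 6638000 / 1e-06 = 6.638e+12 microhertz. Final answer: 6.638e+12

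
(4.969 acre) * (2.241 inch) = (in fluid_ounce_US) 3.87e+07. Check: 1 acre = 4046.8564 m^2, so 4.969 acre = 4.969 * 4046.8564 = 20108.83 m^2. 1 inch = 0.0254 m, so 2.241 inch = 2.241 * 0.0254 = 0.0569214 m. Combine: 20108.83 m^2 * 0.0569214 m = 1144.6227 m^3. 1 fluid_ounce_US = 2.957353e-05 m^3, so 1144.6227 m^3 = 1144.6227 / 2.957353e-05 = 38704299 fluid_ounce_US ≈ 3.87e+07 fluid_ounce_US (4 s.f.).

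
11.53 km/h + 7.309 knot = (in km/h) 1 km/h = 0.27777778 m/s, so 11.53 km/h = 11.53 * 0.27777778 = 3.2027778 m/s. 1 knot = 0.51444444 m/s, so 7.309 knot = 7.309 * 0.51444444 = 3.7600744 m/s. Sum: 3.2027778 + 3.7600744 = 6.9628522 m/s. 1 km/h = 0.27777778 m/s, so 6.9628522 m/s = 6.9628522 / 0.27777778 = 25.066268 km/h ≈ 25.07 km/h (4 s.f.). Final answer: 25.07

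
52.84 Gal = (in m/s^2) 0.5284. Check: 1 Gal = 0.01 m/s^2, so 52.84 Gal = 52.84 * 0.01 = 0.5284 m/s^2. Result: 0.5284 m/s^2.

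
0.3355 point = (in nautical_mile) 6.391e-08. Check: 1 point = 0.00035277778 m, so 0.3355 point = 0.3355 * 0.00035277778 = 0.00011835694 m. 1 nautical_mile = 1852 m, so 0.00011835694 m = 0.00011835694 / 1852 = 6.3907637e-08 nautical_mile ≈ 6.391e-08 nautical_mile (4 s.f.).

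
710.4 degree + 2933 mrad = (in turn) 1 degree = 0.017453293 rad, so 710.4 degree = 710.4 * 0.017453293 = 12.398819 rad. 1 mrad = 0.001 rad, so 2933 mrad = 2933 * 0.001 = 2.933 rad. Sum: 12.398819 + 2.933 = 15.331819 rad. 1 turn = 6.2831853 rad, so 15.331819 rad = 15.331819 / 6.2831853 = 2.4401348 turn ≈ 2.44 turn (4 s.f.). Final answer: 2.44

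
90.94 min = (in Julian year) 1 min = 60 s, so 90.94 min = 90.94 * 60 = 5456.4 s. 1 Julian year = 31557600 s, so 5456.4 s = 5456.4 / 31557600 = 0.00017290288 Julian year ≈ 0.0001729 Julian year (4 s.f.). Final answer: 0.0001729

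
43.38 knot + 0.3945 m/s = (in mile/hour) 50.8. Check: 1 knot = 0.51444444 m/s, so 43.38 knot = 43.38 * 0.51444444 = 22.3166 m/s. 0.3945 m/s is already in m/s. Sum: 22.3166 + 0.3945 = 22.7111 m/s. 1 mile/hour = 0.44704 m/s, so 22.7111 m/s = 22.7111 / 0.44704 = 50.803284 mile/hour ≈ 50.8 mile/hour (4 s.f.).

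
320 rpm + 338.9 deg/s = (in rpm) 1 rpm = 0.10471976 rad/s, so 320 rpm = 320 * 0.10471976 = 33.510322 rad/s. 1 deg/s = 0.017453293 rad/s, so 338.9 deg/s = 338.9 * 0.017453293 = 5.9149208 rad/s. Sum: 33.510322 + 5.9149208 = 39.425242 rad/s. 1 rpm = 0.10471976 rad/s, so 39.425242 rad/s = 39.425242 / 0.10471976 = 376.48333 rpm ≈ 376.5 rpm (4 s.f.). Final answer: 376.5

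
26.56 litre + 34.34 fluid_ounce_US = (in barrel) 0.1734. Check: 1 litre = 0.001 m^3, so 26.56 litre = 26.56 * 0.001 = 0.02656 m^3. 1 fluid_ounce_US = 2.957353e-05 m^3, so 34.34 fluid_ounce_US = 34.34 * 2.957353e-05 = 0.001015555 m^3. Sum: 0.02656 + 0.001015555 = 0.027575555 m^3. 1 barrel = 0.15898729 m^3, so 0.027575555 m^3 = 0.027575555 / 0.15898729 = 0.17344502 barrel ≈ 0.1734 barrel (4 s.f.).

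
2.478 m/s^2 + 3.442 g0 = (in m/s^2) 36.23. Check: 2.478 m/s^2 is already in m/s^2. 1 g0 = 9.80665 m/s^2, so 3.442 g0 = 3.442 * 9.80665 = 33.754489 m/s^2. Sum: 2.478 + 33.754489 = 36.232489 m/s^2. Result: 36.232489 m/s^2 ≈ 36.23 m/s^2 (4 s.f.).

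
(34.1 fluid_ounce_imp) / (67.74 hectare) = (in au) 9.561e-21. Check: 1 fluid_ounce_imp = 2.8413063e-05 m^3, so 34.1 fluid_ounce_imp = 34.1 * 2.8413063e-05 = 0.00096888543 m^3. 1 hectare = 10000 m^2, so 67.74 hectare = 67.74 * 10000 = 677400 m^2. Combine: 0.00096888543 m^3 / 677400 m^2 = 1.4303003e-09 m. 1 au = 1.4959787e+11 m, so 1.4303003e-09 m = 1.4303003e-09 / 1.4959787e+11 = 9.560967e-21 au ≈ 9.561e-21 au (4 s.f.).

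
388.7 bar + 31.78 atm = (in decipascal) 1 bar = 100000 Pa, so 388.7 bar = 388.7 * 100000 = 38870000 Pa. 1 atm = 101325 Pa, so 31.78 atm = 31.78 * 101325 = 3220108.5 Pa. Sum: 38870000 + 3220108.5 = 42090108 Pa. 1 decipascal = 0.1 Pa, so 42090108 Pa = 42090108 / 0.1 = 4.2090108e+08 decipascal ≈ 4.209e+08 decipascal (4 s.f.). Final answer: 4.209e+08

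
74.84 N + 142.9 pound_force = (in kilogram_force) 72.45. Check: 74.84 N is already in N. 1 pound_force = 4.4482216 N, so 142.9 pound_force = 142.9 * 4.4482216 = 635.65087 N. Sum: 74.84 + 635.65087 = 710.49087 N. 1 kilogram_force = 9.80665 N, so 710.49087 N = 710.49087 / 9.80665 = 72.449906 kilogram_force ≈ 72.45 kilogram_force (4 s.f.).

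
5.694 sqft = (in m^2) 0.529. Check: 1 sqft = 0.09290304 m^2, so 5.694 sqft = 5.694 * 0.09290304 = 0.52898991 m^2. Result: 0.52898991 m^2 ≈ 0.529 m^2 (4 s.f.).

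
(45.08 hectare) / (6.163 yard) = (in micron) 1 hectare = 10000 m^2, so 45.08 hectare = 45.08 * 10000 = 450800 m^2. 1 yard = 0.9144 m, so 6.163 yard = 6.163 * 0.9144 = 5.6354472 m. Combine: 450800 m^2 / 5.6354472 m = 79993.652 m. 1 micron = 1e-06 m, so 79993.652 m = 79993.652 / 1e-06 = 7.9993652e+10 micron ≈ 7.999e+10 micron (4 s.f.). Final answer: 7.999e+10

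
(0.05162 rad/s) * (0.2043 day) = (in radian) 0.05162 rad/s is already in rad/s. 1 day = 86400 s, so 0.2043 day = 0.2043 * 86400 = 17651.52 s. Combine: 0.05162 rad/s * 17651.52 s = 911.17146 rad. 911.17146 rad = 911.17146 radian ≈ 911.2 radian (4 s.f.). Final answer: 911.2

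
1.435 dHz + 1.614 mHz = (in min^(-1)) 8.707. Check: 1 dHz = 0.1 Hz, so 1.435 dHz = 1.435 * 0.1 = 0.1435 Hz. 1 mHz = 0.001 Hz, so 1.614 mHz = 1.614 * 0.001 = 0.001614 Hz. Sum: 0.1435 + 0.001614 = 0.145114 Hz. 1 min^(-1) = 0.016666667 Hz, so 0.145114 Hz = 0.145114 / 0.016666667 = 8.70684 min^(-1) ≈ 8.707 min^(-1) (4 s.f.).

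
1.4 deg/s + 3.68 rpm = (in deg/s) 1 deg/s = 0.017453293 rad/s, so 1.4 deg/s = 1.4 * 0.017453293 = 0.02443461 rad/s. 1 rpm = 0.10471976 rad/s, so 3.68 rpm = 3.68 * 0.10471976 = 0.3853687 rad/s. Sum: 0.02443461 + 0.3853687 = 0.40980331 rad/s. 1 deg/s = 0.017453293 rad/s, so 0.40980331 rad/s = 0.40980331 / 0.017453293 = 23.48 deg/s. Final answer: 23.48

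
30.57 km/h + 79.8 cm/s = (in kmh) 1 km/h = 0.27777778 m/s, so 30.57 km/h = 30.57 * 0.27777778 = 8.4916667 m/s. 1 cm/s = 0.01 m/s, so 79.8 cm/s = 79.8 * 0.01 = 0.798 m/s. Sum: 8.4916667 + 0.798 = 9.2896667 m/s. 1 kmh = 0.27777778 m/s, so 9.2896667 m/s = 9.2896667 / 0.27777778 = 33.4428 kmh ≈ 33.44 kmh (4 s.f.). Final answer: 33.44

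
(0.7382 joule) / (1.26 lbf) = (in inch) 5.185. Check: 0.7382 joule = 0.7382 J. 1 lbf = 4.4482216 N, so 1.26 lbf = 1.26 * 4.4482216 = 5.6047592 N. Combine: 0.7382 J / 5.6047592 N = 0.13170949 m. 1 inch = 0.0254 m, so 0.13170949 m = 0.13170949 / 0.0254 = 5.1854131 inch ≈ 5.185 inch (4 s.f.).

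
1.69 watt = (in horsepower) 1.69 watt = 1.69 W. 1 horsepower = 745.69987 W, so 1.69 W = 1.69 / 745.69987 = 0.0022663273 horsepower ≈ 0.002266 horsepower (4 s.f.). Final answer: 0.002266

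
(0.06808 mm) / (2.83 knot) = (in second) 4.676e-05. Check: 1 mm = 0.001 m, so 0.06808 mm = 0.06808 * 0.001 = 6.808e-05 m. 1 knot = 0.51444444 m/s, so 2.83 knot = 2.83 * 0.51444444 = 1.4558778 m/s. Combine: 6.808e-05 m / 1.4558778 m/s = 4.6762167e-05 s. 4.6762167e-05 s = 4.6762167e-05 second ≈ 4.676e-05 second (4 s.f.).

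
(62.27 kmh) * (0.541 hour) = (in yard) 1 kmh = 0.27777778 m/s, so 62.27 kmh = 62.27 * 0.27777778 = 17.297222 m/s. 1 hour = 3600 s, so 0.541 hour = 0.541 * 3600 = 1947.6 s. Combine: 17.297222 m/s * 1947.6 s = 33688.07 m. 1 yard = 0.9144 m, so 33688.07 m = 33688.07 / 0.9144 = 36841.721 yard ≈ 3.684e+04 yard (4 s.f.). Final answer: 3.684e+04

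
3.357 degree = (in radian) 1 degree = 0.017453293 rad, so 3.357 degree = 3.357 * 0.017453293 = 0.058590703 rad. 0.058590703 rad = 0.058590703 radian ≈ 0.05859 radian (4 s.f.). Final answer: 0.05859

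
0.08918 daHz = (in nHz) 8.918e+08. Check: 1 daHz = 10 Hz, so 0.08918 daHz = 0.08918 * 10 = 0.8918 Hz. 1 nHz = 1e-09 Hz, so 0.8918 Hz = 0.8918 / 1e-09 = 8.918e+08 nHz.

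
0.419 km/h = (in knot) 0.2262. Check: 1 km/h = 0.27777778 m/s, so 0.419 km/h = 0.419 * 0.27777778 = 0.11638889 m/s. 1 knot = 0.51444444 m/s, so 0.11638889 m/s = 0.11638889 / 0.51444444 = 0.2262419 knot ≈ 0.2262 knot (4 s.f.).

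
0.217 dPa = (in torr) 1 dPa = 0.1 Pa, so 0.217 dPa = 0.217 * 0.1 = 0.0217 Pa. 1 torr = 133.32237 Pa, so 0.0217 Pa = 0.0217 / 133.32237 = 0.00016276339 torr ≈ 0.0001628 torr (4 s.f.). Final answer: 0.0001628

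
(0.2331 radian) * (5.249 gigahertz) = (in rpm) 1.168e+10. Check: 0.2331 radian = 0.2331 rad. 1 gigahertz = 1e+09 Hz, so 5.249 gigahertz = 5.249 * 1e+09 = 5.249e+09 Hz. Combine: 0.2331 rad * 5.249e+09 Hz = 1.2235419e+09 rad/s. 1 rpm = 0.10471976 rad/s, so 1.2235419e+09 rad/s = 1.2235419e+09 / 0.10471976 = 1.1683964e+10 rpm ≈ 1.168e+10 rpm (4 s.f.).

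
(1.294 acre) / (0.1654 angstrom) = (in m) 3.166e+14. Check: 1 acre = 4046.8564 m^2, so 1.294 acre = 1.294 * 4046.8564 = 5236.6322 m^2. 1 angstrom = 1e-10 m, so 0.1654 angstrom = 0.1654 * 1e-10 = 1.654e-11 m. Combine: 5236.6322 m^2 / 1.654e-11 m = 3.1660412e+14 m. Result: 3.1660412e+14 m ≈ 3.166e+14 m (4 s.f.).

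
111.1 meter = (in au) 111.1 meter = 111.1 m. 1 au = 1.4959787e+11 m, so 111.1 m = 111.1 / 1.4959787e+11 = 7.4265763e-10 au ≈ 7.427e-10 au (4 s.f.). Final answer: 7.427e-10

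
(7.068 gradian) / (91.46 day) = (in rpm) 1.342e-07. Check: 1 gradian = 0.015707963 rad, so 7.068 gradian = 7.068 * 0.015707963 = 0.11102388 rad. 1 day = 86400 s, so 91.46 day = 91.46 * 86400 = 7902144 s. Combine: 0.11102388 rad / 7902144 s = 1.4049843e-08 rad/s. 1 rpm = 0.10471976 rad/s, so 1.4049843e-08 rad/s = 1.4049843e-08 / 0.10471976 = 1.3416612e-07 rpm ≈ 1.342e-07 rpm (4 s.f.).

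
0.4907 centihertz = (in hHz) 1 centihertz = 0.01 Hz, so 0.4907 centihertz = 0.4907 * 0.01 = 0.004907 Hz. 1 hHz = 100 Hz, so 0.004907 Hz = 0.004907 / 100 = 4.907e-05 hHz. Final answer: 4.907e-05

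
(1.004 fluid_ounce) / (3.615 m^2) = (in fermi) 1 fluid_ounce = 2.957353e-05 m^3, so 1.004 fluid_ounce = 1.004 * 2.957353e-05 = 2.9691824e-05 m^3. 3.615 m^2 is already in m^2. Combine: 2.9691824e-05 m^3 / 3.615 m^2 = 8.2135059e-06 m. 1 fermi = 1e-15 m, so 8.2135059e-06 m = 8.2135059e-06 / 1e-15 = 8.2135059e+09 fermi ≈ 8.214e+09 fermi (4 s.f.). Final answer: 8.214e+09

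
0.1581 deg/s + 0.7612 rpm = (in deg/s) 4.725. Check: 1 deg/s = 0.017453293 rad/s, so 0.1581 deg/s = 0.1581 * 0.017453293 = 0.0027593655 rad/s. 1 rpm = 0.10471976 rad/s, so 0.7612 rpm = 0.7612 * 0.10471976 = 0.079712678 rad/s. Sum: 0.0027593655 + 0.079712678 = 0.082472043 rad/s. 1 deg/s = 0.017453293 rad/s, so 0.082472043 rad/s = 0.082472043 / 0.017453293 = 4.7253 deg/s ≈ 4.725 deg/s (4 s.f.).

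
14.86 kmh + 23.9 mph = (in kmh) 1 kmh = 0.27777778 m/s, so 14.86 kmh = 14.86 * 0.27777778 = 4.1277778 m/s. 1 mph = 0.44704 m/s, so 23.9 mph = 23.9 * 0.44704 = 10.684256 m/s. Sum: 4.1277778 + 10.684256 = 14.812034 m/s. 1 kmh = 0.27777778 m/s, so 14.812034 m/s = 14.812034 / 0.27777778 = 53.323322 kmh ≈ 53.32 kmh (4 s.f.). Final answer: 53.32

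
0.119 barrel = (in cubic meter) 1 barrel = 0.15898729 m^3, so 0.119 barrel = 0.119 * 0.15898729 = 0.018919488 m^3. 0.018919488 m^3 = 0.018919488 cubic meter ≈ 0.01892 cubic meter (4 s.f.). Final answer: 0.01892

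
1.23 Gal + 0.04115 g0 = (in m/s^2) 0.4158. Check: 1 Gal = 0.01 m/s^2, so 1.23 Gal = 1.23 * 0.01 = 0.0123 m/s^2. 1 g0 = 9.80665 m/s^2, so 0.04115 g0 = 0.04115 * 9.80665 = 0.40354365 m/s^2. Sum: 0.0123 + 0.40354365 = 0.41584365 m/s^2. Result: 0.41584365 m/s^2 ≈ 0.4158 m/s^2 (4 s.f.).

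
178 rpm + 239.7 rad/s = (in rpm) 2467. Check: 1 rpm = 0.10471976 rad/s, so 178 rpm = 178 * 0.10471976 = 18.640116 rad/s. 239.7 rad/s is already in rad/s. Sum: 18.640116 + 239.7 = 258.34012 rad/s. 1 rpm = 0.10471976 rad/s, so 258.34012 rad/s = 258.34012 / 0.10471976 = 2466.9664 rpm ≈ 2467 rpm (4 s.f.).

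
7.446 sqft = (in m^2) 1 sqft = 0.09290304 m^2, so 7.446 sqft = 7.446 * 0.09290304 = 0.69175604 m^2. Result: 0.69175604 m^2 ≈ 0.6918 m^2 (4 s.f.). Final answer: 0.6918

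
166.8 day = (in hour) 4003. Check: 1 day = 86400 s, so 166.8 day = 166.8 * 86400 = 14411520 s. 1 hour = 3600 s, so 14411520 s = 14411520 / 3600 = 4003.2 hour ≈ 4003 hour (4 s.f.).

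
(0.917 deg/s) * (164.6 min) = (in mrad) 1.581e+05. Check: 1 deg/s = 0.017453293 rad/s, so 0.917 deg/s = 0.917 * 0.017453293 = 0.016004669 rad/s. 1 min = 60 s, so 164.6 min = 164.6 * 60 = 9876 s. Combine: 0.016004669 rad/s * 9876 s = 158.06211 rad. 1 mrad = 0.001 rad, so 158.06211 rad = 158.06211 / 0.001 = 158062.11 mrad ≈ 1.581e+05 mrad (4 s.f.).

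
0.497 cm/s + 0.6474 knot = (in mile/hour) 0.7561. Check: 1 cm/s = 0.01 m/s, so 0.497 cm/s = 0.497 * 0.01 = 0.00497 m/s. 1 knot = 0.51444444 m/s, so 0.6474 knot = 0.6474 * 0.51444444 = 0.33305133 m/s. Sum: 0.00497 + 0.33305133 = 0.33802133 m/s. 1 mile/hour = 0.44704 m/s, so 0.33802133 m/s = 0.33802133 / 0.44704 = 0.75613219 mile/hour ≈ 0.7561 mile/hour (4 s.f.).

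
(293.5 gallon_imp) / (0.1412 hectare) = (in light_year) 1 gallon_imp = 0.00454609 m^3, so 293.5 gallon_imp = 293.5 * 0.00454609 = 1.3342774 m^3. 1 hectare = 10000 m^2, so 0.1412 hectare = 0.1412 * 10000 = 1412 m^2. Combine: 1.3342774 m^3 / 1412 m^2 = 0.00094495568 m. 1 light_year = 9.4607305e+15 m, so 0.00094495568 m = 0.00094495568 / 9.4607305e+15 = 9.9881894e-20 light_year ≈ 9.988e-20 light_year (4 s.f.). Final answer: 9.988e-20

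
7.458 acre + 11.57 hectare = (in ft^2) 1.57e+06. Check: 1 acre = 4046.8564 m^2, so 7.458 acre = 7.458 * 4046.8564 = 30181.455 m^2. 1 hectare = 10000 m^2, so 11.57 hectare = 11.57 * 10000 = 115700 m^2. Sum: 30181.455 + 115700 = 145881.46 m^2. 1 ft^2 = 0.09290304 m^2, so 145881.46 m^2 = 145881.46 / 0.09290304 = 1570254.9 ft^2 ≈ 1.57e+06 ft^2 (4 s.f.).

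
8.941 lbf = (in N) 1 lbf = 4.4482216 N, so 8.941 lbf = 8.941 * 4.4482216 = 39.771549 N. Result: 39.771549 N ≈ 39.77 N (4 s.f.). Final answer: 39.77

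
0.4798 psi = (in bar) 1 psi = 6894.7573 Pa, so 0.4798 psi = 0.4798 * 6894.7573 = 3308.1045 Pa. 1 bar = 100000 Pa, so 3308.1045 Pa = 3308.1045 / 100000 = 0.033081045 bar ≈ 0.03308 bar (4 s.f.). Final answer: 0.03308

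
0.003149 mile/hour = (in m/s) 1 mile/hour = 0.44704 m/s, so 0.003149 mile/hour = 0.003149 * 0.44704 = 0.001407729 m/s. Result: 0.001407729 m/s ≈ 0.001408 m/s (4 s.f.). Final answer: 0.001408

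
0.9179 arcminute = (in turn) 1 arcminute = 0.00029088821 rad, so 0.9179 arcminute = 0.9179 * 0.00029088821 = 0.00026700629 rad. 1 turn = 6.2831853 rad, so 0.00026700629 rad = 0.00026700629 / 6.2831853 = 4.249537e-05 turn ≈ 4.25e-05 turn (4 s.f.). Final answer: 4.25e-05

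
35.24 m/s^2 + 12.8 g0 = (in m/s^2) 160.8. Check: 35.24 m/s^2 is already in m/s^2. 1 g0 = 9.80665 m/s^2, so 12.8 g0 = 12.8 * 9.80665 = 125.52512 m/s^2. Sum: 35.24 + 125.52512 = 160.76512 m/s^2. Result: 160.76512 m/s^2 ≈ 160.8 m/s^2 (4 s.f.).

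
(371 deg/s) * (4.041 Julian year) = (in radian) 8.257e+08. Check: 1 deg/s = 0.017453293 rad/s, so 371 deg/s = 371 * 0.017453293 = 6.4751715 rad/s. 1 Julian year = 31557600 s, so 4.041 Julian year = 4.041 * 31557600 = 1.2752426e+08 s. Combine: 6.4751715 rad/s * 1.2752426e+08 s = 8.2574147e+08 rad. 8.2574147e+08 rad = 8.2574147e+08 radian ≈ 8.257e+08 radian (4 s.f.).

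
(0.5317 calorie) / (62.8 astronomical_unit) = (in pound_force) 5.323e-14. Check: 1 calorie = 4.184 J, so 0.5317 calorie = 0.5317 * 4.184 = 2.2246328 J. 1 astronomical_unit = 1.4959787e+11 m, so 62.8 astronomical_unit = 62.8 * 1.4959787e+11 = 9.3947463e+12 m. Combine: 2.2246328 J / 9.3947463e+12 m = 2.3679541e-13 N. 1 pound_force = 4.4482216 N, so 2.3679541e-13 N = 2.3679541e-13 / 4.4482216 = 5.3233726e-14 pound_force ≈ 5.323e-14 pound_force (4 s.f.).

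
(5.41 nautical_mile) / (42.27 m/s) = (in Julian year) 1 nautical_mile = 1852 m, so 5.41 nautical_mile = 5.41 * 1852 = 10019.32 m. 42.27 m/s is already in m/s. Combine: 10019.32 m / 42.27 m/s = 237.03146 s. 1 Julian year = 31557600 s, so 237.03146 s = 237.03146 / 31557600 = 7.5110739e-06 Julian year ≈ 7.511e-06 Julian year (4 s.f.). Final answer: 7.511e-06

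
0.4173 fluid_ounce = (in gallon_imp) 1 fluid_ounce = 2.957353e-05 m^3, so 0.4173 fluid_ounce = 0.4173 * 2.957353e-05 = 1.2341034e-05 m^3. 1 gallon_imp = 0.00454609 m^3, so 1.2341034e-05 m^3 = 1.2341034e-05 / 0.00454609 = 0.0027146479 gallon_imp ≈ 0.002715 gallon_imp (4 s.f.). Final answer: 0.002715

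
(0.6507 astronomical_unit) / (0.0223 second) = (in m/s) 1 astronomical_unit = 1.4959787e+11 m, so 0.6507 astronomical_unit = 0.6507 * 1.4959787e+11 = 9.7343334e+10 m. 0.0223 second = 0.0223 s. Combine: 9.7343334e+10 m / 0.0223 s = 4.3651719e+12 m/s. Result: 4.3651719e+12 m/s ≈ 4.365e+12 m/s (4 s.f.). Final answer: 4.365e+12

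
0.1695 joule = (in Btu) 0.0001607. Check: 0.1695 joule = 0.1695 J. 1 Btu = 1055.0559 J, so 0.1695 J = 0.1695 / 1055.0559 = 0.000160655 Btu ≈ 0.0001607 Btu (4 s.f.).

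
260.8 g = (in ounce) 1 g = 0.001 kg, so 260.8 g = 260.8 * 0.001 = 0.2608 kg. 1 ounce = 0.028349523 kg, so 0.2608 kg = 0.2608 / 0.028349523 = 9.1994493 ounce ≈ 9.199 ounce (4 s.f.). Final answer: 9.199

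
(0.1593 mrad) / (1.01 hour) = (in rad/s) 1 mrad = 0.001 rad, so 0.1593 mrad = 0.1593 * 0.001 = 0.0001593 rad. 1 hour = 3600 s, so 1.01 hour = 1.01 * 3600 = 3636 s. Combine: 0.0001593 rad / 3636 s = 4.3811881e-08 rad/s. Result: 4.3811881e-08 rad/s ≈ 4.381e-08 rad/s (4 s.f.). Final answer: 4.381e-08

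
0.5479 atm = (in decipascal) 5.552e+05. Check: 1 atm = 101325 Pa, so 0.5479 atm = 0.5479 * 101325 = 55515.968 Pa. 1 decipascal = 0.1 Pa, so 55515.968 Pa = 55515.968 / 0.1 = 555159.68 decipascal ≈ 5.552e+05 decipascal (4 s.f.).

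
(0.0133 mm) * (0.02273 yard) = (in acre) 1 mm = 0.001 m, so 0.0133 mm = 0.0133 * 0.001 = 1.33e-05 m. 1 yard = 0.9144 m, so 0.02273 yard = 0.02273 * 0.9144 = 0.020784312 m. Combine: 1.33e-05 m * 0.020784312 m = 2.7643135e-07 m^2. 1 acre = 4046.8564 m^2, so 2.7643135e-07 m^2 = 2.7643135e-07 / 4046.8564 = 6.8307674e-11 acre ≈ 6.831e-11 acre (4 s.f.). Final answer: 6.831e-11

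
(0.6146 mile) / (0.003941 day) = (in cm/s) 290.5. Check: 1 mile = 1609.344 m, so 0.6146 mile = 0.6146 * 1609.344 = 989.10282 m. 1 day = 86400 s, so 0.003941 day = 0.003941 * 86400 = 340.5024 s. Combine: 989.10282 m / 340.5024 s = 2.9048336 m/s. 1 cm/s = 0.01 m/s, so 2.9048336 m/s = 2.9048336 / 0.01 = 290.48336 cm/s ≈ 290.5 cm/s (4 s.f.).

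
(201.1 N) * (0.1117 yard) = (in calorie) 201.1 N is already in N. 1 yard = 0.9144 m, so 0.1117 yard = 0.1117 * 0.9144 = 0.10213848 m. Combine: 201.1 N * 0.10213848 m = 20.540048 J. 1 calorie = 4.184 J, so 20.540048 J = 20.540048 / 4.184 = 4.9091894 calorie ≈ 4.909 calorie (4 s.f.). Final answer: 4.909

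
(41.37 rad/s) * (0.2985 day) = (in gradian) 6.792e+07. Check: 41.37 rad/s is already in rad/s. 1 day = 86400 s, so 0.2985 day = 0.2985 * 86400 = 25790.4 s. Combine: 41.37 rad/s * 25790.4 s = 1066948.8 rad. 1 gradian = 0.015707963 rad, so 1066948.8 rad = 1066948.8 / 0.015707963 = 67924073 gradian ≈ 6.792e+07 gradian (4 s.f.).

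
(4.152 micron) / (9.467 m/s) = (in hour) 1.218e-10. Check: 1 micron = 1e-06 m, so 4.152 micron = 4.152 * 1e-06 = 4.152e-06 m. 9.467 m/s is already in m/s. Combine: 4.152e-06 m / 9.467 m/s = 4.3857611e-07 s. 1 hour = 3600 s, so 4.3857611e-07 s = 4.3857611e-07 / 3600 = 1.218267e-10 hour ≈ 1.218e-10 hour (4 s.f.).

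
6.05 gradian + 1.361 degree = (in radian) 0.1188. Check: 1 gradian = 0.015707963 rad, so 6.05 gradian = 6.05 * 0.015707963 = 0.095033178 rad. 1 degree = 0.017453293 rad, so 1.361 degree = 1.361 * 0.017453293 = 0.023753931 rad. Sum: 0.095033178 + 0.023753931 = 0.11878711 rad. 0.11878711 rad = 0.11878711 radian ≈ 0.1188 radian (4 s.f.).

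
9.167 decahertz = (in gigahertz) 1 decahertz = 10 Hz, so 9.167 decahertz = 9.167 * 10 = 91.67 Hz. 1 gigahertz = 1e+09 Hz, so 91.67 Hz = 91.67 / 1e+09 = 9.167e-08 gigahertz. Final answer: 9.167e-08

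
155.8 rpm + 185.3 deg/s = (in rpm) 186.7. Check: 1 rpm = 0.10471976 rad/s, so 155.8 rpm = 155.8 * 0.10471976 = 16.315338 rad/s. 1 deg/s = 0.017453293 rad/s, so 185.3 deg/s = 185.3 * 0.017453293 = 3.2340951 rad/s. Sum: 16.315338 + 3.2340951 = 19.549433 rad/s. 1 rpm = 0.10471976 rad/s, so 19.549433 rad/s = 19.549433 / 0.10471976 = 186.68333 rpm ≈ 186.7 rpm (4 s.f.).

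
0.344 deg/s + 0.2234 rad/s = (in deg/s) 1 deg/s = 0.017453293 rad/s, so 0.344 deg/s = 0.344 * 0.017453293 = 0.0060039326 rad/s. 0.2234 rad/s is already in rad/s. Sum: 0.0060039326 + 0.2234 = 0.22940393 rad/s. 1 deg/s = 0.017453293 rad/s, so 0.22940393 rad/s = 0.22940393 / 0.017453293 = 13.143877 deg/s ≈ 13.14 deg/s (4 s.f.). Final answer: 13.14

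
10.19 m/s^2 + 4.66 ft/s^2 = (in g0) 10.19 m/s^2 is already in m/s^2. 1 ft/s^2 = 0.3048 m/s^2, so 4.66 ft/s^2 = 4.66 * 0.3048 = 1.420368 m/s^2. Sum: 10.19 + 1.420368 = 11.610368 m/s^2. 1 g0 = 9.80665 m/s^2, so 11.610368 m/s^2 = 11.610368 / 9.80665 = 1.183928 g0 ≈ 1.184 g0 (4 s.f.). Final answer: 1.184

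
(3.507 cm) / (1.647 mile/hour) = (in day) 5.513e-07. Check: 1 cm = 0.01 m, so 3.507 cm = 3.507 * 0.01 = 0.03507 m. 1 mile/hour = 0.44704 m/s, so 1.647 mile/hour = 1.647 * 0.44704 = 0.73627488 m/s. Combine: 0.03507 m / 0.73627488 m/s = 0.047631667 s. 1 day = 86400 s, so 0.047631667 s = 0.047631667 / 86400 = 5.5129244e-07 day ≈ 5.513e-07 day (4 s.f.).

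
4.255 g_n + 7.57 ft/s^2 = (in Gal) 4403. Check: 1 g_n = 9.80665 m/s^2, so 4.255 g_n = 4.255 * 9.80665 = 41.727296 m/s^2. 1 ft/s^2 = 0.3048 m/s^2, so 7.57 ft/s^2 = 7.57 * 0.3048 = 2.307336 m/s^2. Sum: 41.727296 + 2.307336 = 44.034632 m/s^2. 1 Gal = 0.01 m/s^2, so 44.034632 m/s^2 = 44.034632 / 0.01 = 4403.4632 Gal ≈ 4403 Gal (4 s.f.).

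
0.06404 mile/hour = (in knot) 1 mile/hour = 0.44704 m/s, so 0.06404 mile/hour = 0.06404 * 0.44704 = 0.028628442 m/s. 1 knot = 0.51444444 m/s, so 0.028628442 m/s = 0.028628442 / 0.51444444 = 0.055649239 knot ≈ 0.05565 knot (4 s.f.). Final answer: 0.05565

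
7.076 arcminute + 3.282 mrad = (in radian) 1 arcminute = 0.00029088821 rad, so 7.076 arcminute = 7.076 * 0.00029088821 = 0.002058325 rad. 1 mrad = 0.001 rad, so 3.282 mrad = 3.282 * 0.001 = 0.003282 rad. Sum: 0.002058325 + 0.003282 = 0.005340325 rad. 0.005340325 rad = 0.005340325 radian ≈ 0.00534 radian (4 s.f.). Final answer: 0.00534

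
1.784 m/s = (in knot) 3.468. Check: 1 knot = 0.51444444 m/s, so 1.784 m/s = 1.784 / 0.51444444 = 3.4678186 knot ≈ 3.468 knot (4 s.f.).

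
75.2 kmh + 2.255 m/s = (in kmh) 83.32. Check: 1 kmh = 0.27777778 m/s, so 75.2 kmh = 75.2 * 0.27777778 = 20.888889 m/s. 2.255 m/s is already in m/s. Sum: 20.888889 + 2.255 = 23.143889 m/s. 1 kmh = 0.27777778 m/s, so 23.143889 m/s = 23.143889 / 0.27777778 = 83.318 kmh ≈ 83.32 kmh (4 s.f.).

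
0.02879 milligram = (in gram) 1 milligram = 1e-06 kg, so 0.02879 milligram = 0.02879 * 1e-06 = 2.879e-08 kg. 1 gram = 0.001 kg, so 2.879e-08 kg = 2.879e-08 / 0.001 = 2.879e-05 gram. Final answer: 2.879e-05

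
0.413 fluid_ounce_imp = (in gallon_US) 1 fluid_ounce_imp = 2.8413063e-05 m^3, so 0.413 fluid_ounce_imp = 0.413 * 2.8413063e-05 = 1.1734595e-05 m^3. 1 gallon_US = 0.0037854118 m^3, so 1.1734595e-05 m^3 = 1.1734595e-05 / 0.0037854118 = 0.003099952 gallon_US ≈ 0.0031 gallon_US (4 s.f.). Final answer: 0.0031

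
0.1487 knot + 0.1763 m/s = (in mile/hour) 1 knot = 0.51444444 m/s, so 0.1487 knot = 0.1487 * 0.51444444 = 0.076497889 m/s. 0.1763 m/s is already in m/s. Sum: 0.076497889 + 0.1763 = 0.25279789 m/s. 1 mile/hour = 0.44704 m/s, so 0.25279789 m/s = 0.25279789 / 0.44704 = 0.56549277 mile/hour ≈ 0.5655 mile/hour (4 s.f.). Final answer: 0.5655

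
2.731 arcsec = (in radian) 1 arcsec = 4.8481368e-06 rad, so 2.731 arcsec = 2.731 * 4.8481368e-06 = 1.3240262e-05 rad. 1.3240262e-05 rad = 1.3240262e-05 radian ≈ 1.324e-05 radian (4 s.f.). Final answer: 1.324e-05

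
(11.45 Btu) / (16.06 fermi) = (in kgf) 1 Btu = 1055.0559 J, so 11.45 Btu = 11.45 * 1055.0559 = 12080.39 J. 1 fermi = 1e-15 m, so 16.06 fermi = 16.06 * 1e-15 = 1.606e-14 m. Combine: 12080.39 J / 1.606e-14 m = 7.5220358e+17 N. 1 kgf = 9.80665 N, so 7.5220358e+17 N = 7.5220358e+17 / 9.80665 = 7.6703419e+16 kgf ≈ 7.67e+16 kgf (4 s.f.). Final answer: 7.67e+16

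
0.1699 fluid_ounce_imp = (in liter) 1 fluid_ounce_imp = 2.8413063e-05 m^3, so 0.1699 fluid_ounce_imp = 0.1699 * 2.8413063e-05 = 4.8273793e-06 m^3. 1 liter = 0.001 m^3, so 4.8273793e-06 m^3 = 4.8273793e-06 / 0.001 = 0.0048273793 liter ≈ 0.004827 liter (4 s.f.). Final answer: 0.004827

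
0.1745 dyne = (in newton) 1 dyne = 1e-05 N, so 0.1745 dyne = 0.1745 * 1e-05 = 1.745e-06 N. 1.745e-06 N = 1.745e-06 newton. Final answer: 1.745e-06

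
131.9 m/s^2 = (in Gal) 1 Gal = 0.01 m/s^2, so 131.9 m/s^2 = 131.9 / 0.01 = 13190 Gal ≈ 1.319e+04 Gal (4 s.f.). Final answer: 1.319e+04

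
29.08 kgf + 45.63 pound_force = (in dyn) 4.881e+07. Check: 1 kgf = 9.80665 N, so 29.08 kgf = 29.08 * 9.80665 = 285.17738 N. 1 pound_force = 4.4482216 N, so 45.63 pound_force = 45.63 * 4.4482216 = 202.97235 N. Sum: 285.17738 + 202.97235 = 488.14973 N. 1 dyn = 1e-05 N, so 488.14973 N = 488.14973 / 1e-05 = 48814973 dyn ≈ 4.881e+07 dyn (4 s.f.).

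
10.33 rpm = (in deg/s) 1 rpm = 0.10471976 rad/s, so 10.33 rpm = 10.33 * 0.10471976 = 1.0817551 rad/s. 1 deg/s = 0.017453293 rad/s, so 1.0817551 rad/s = 1.0817551 / 0.017453293 = 61.98 deg/s. Final answer: 61.98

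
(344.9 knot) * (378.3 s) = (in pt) 1.903e+08. Check: 1 knot = 0.51444444 m/s, so 344.9 knot = 344.9 * 0.51444444 = 177.43189 m/s. 378.3 s is already in s. Combine: 177.43189 m/s * 378.3 s = 67122.484 m. 1 pt = 0.00035277778 m, so 67122.484 m = 67122.484 / 0.00035277778 = 1.9026846e+08 pt ≈ 1.903e+08 pt (4 s.f.).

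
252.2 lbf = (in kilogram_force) 1 lbf = 4.4482216 N, so 252.2 lbf = 252.2 * 4.4482216 = 1121.8415 N. 1 kilogram_force = 9.80665 N, so 1121.8415 N = 1121.8415 / 9.80665 = 114.396 kilogram_force ≈ 114.4 kilogram_force (4 s.f.). Final answer: 114.4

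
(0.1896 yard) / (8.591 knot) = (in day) 1 yard = 0.9144 m, so 0.1896 yard = 0.1896 * 0.9144 = 0.17337024 m. 1 knot = 0.51444444 m/s, so 8.591 knot = 8.591 * 0.51444444 = 4.4195922 m/s. Combine: 0.17337024 m / 4.4195922 m/s = 0.039227655 s. 1 day = 86400 s, so 0.039227655 s = 0.039227655 / 86400 = 4.5402379e-07 day ≈ 4.54e-07 day (4 s.f.). Final answer: 4.54e-07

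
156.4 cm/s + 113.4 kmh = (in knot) 1 cm/s = 0.01 m/s, so 156.4 cm/s = 156.4 * 0.01 = 1.564 m/s. 1 kmh = 0.27777778 m/s, so 113.4 kmh = 113.4 * 0.27777778 = 31.5 m/s. Sum: 1.564 + 31.5 = 33.064 m/s. 1 knot = 0.51444444 m/s, so 33.064 m/s = 33.064 / 0.51444444 = 64.271274 knot ≈ 64.27 knot (4 s.f.). Final answer: 64.27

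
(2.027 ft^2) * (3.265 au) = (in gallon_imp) 2.023e+13. Check: 1 ft^2 = 0.09290304 m^2, so 2.027 ft^2 = 2.027 * 0.09290304 = 0.18831446 m^2. 1 au = 1.4959787e+11 m, so 3.265 au = 3.265 * 1.4959787e+11 = 4.8843705e+11 m. Combine: 0.18831446 m^2 * 4.8843705e+11 m = 9.197976e+10 m^3. 1 gallon_imp = 0.00454609 m^3, so 9.197976e+10 m^3 = 9.197976e+10 / 0.00454609 = 2.0232719e+13 gallon_imp ≈ 2.023e+13 gallon_imp (4 s.f.).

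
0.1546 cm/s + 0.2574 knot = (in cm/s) 1 cm/s = 0.01 m/s, so 0.1546 cm/s = 0.1546 * 0.01 = 0.001546 m/s. 1 knot = 0.51444444 m/s, so 0.2574 knot = 0.2574 * 0.51444444 = 0.132418 m/s. Sum: 0.001546 + 0.132418 = 0.133964 m/s. 1 cm/s = 0.01 m/s, so 0.133964 m/s = 0.133964 / 0.01 = 13.3964 cm/s ≈ 13.4 cm/s (4 s.f.). Final answer: 13.4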